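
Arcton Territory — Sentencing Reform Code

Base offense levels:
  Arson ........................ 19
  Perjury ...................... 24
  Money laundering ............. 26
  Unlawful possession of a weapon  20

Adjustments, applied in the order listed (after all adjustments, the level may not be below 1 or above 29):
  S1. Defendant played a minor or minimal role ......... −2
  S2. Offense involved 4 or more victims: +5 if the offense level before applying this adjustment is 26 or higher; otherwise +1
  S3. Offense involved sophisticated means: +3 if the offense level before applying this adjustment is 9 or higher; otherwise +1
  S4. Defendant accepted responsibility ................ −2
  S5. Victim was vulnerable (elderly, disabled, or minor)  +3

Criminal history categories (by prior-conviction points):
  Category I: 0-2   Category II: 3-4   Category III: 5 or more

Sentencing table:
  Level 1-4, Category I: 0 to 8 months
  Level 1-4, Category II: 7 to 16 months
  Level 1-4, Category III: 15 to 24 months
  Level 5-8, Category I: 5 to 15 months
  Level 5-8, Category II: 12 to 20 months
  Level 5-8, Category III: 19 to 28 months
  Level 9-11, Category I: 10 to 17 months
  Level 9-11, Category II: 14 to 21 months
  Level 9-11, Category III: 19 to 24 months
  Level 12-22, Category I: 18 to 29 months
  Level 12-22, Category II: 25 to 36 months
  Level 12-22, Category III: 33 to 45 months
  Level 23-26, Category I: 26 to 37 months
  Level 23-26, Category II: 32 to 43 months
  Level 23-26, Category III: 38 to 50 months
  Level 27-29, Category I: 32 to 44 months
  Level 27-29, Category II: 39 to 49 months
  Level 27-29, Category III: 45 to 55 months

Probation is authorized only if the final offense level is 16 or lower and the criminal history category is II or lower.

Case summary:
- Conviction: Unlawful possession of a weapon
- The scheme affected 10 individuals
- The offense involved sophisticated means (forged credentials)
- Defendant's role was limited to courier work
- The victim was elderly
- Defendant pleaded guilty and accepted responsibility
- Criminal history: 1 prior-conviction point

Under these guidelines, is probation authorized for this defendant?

Base offense level for unlawful possession of a weapon: 20.
S1 applies: 20 − 2 = 18.
S2 applies (level before this adjustment is 18 < 26, so +1): 18 + 1 = 19.
S3 applies (level before this adjustment is 19 ≥ 9, so +3): 19 + 3 = 22.
S4 applies: 22 − 2 = 20.
S5 applies: 20 + 3 = 23.
Final offense level: 23.
Criminal history: 1 prior point → Category I (0-2).
Level 23 falls in the 23-26 band.
Grid: Level 23-26 × Category I = 26-37 months.
Probation check: level 23 > 16 and category I ≤ II → not eligible.

No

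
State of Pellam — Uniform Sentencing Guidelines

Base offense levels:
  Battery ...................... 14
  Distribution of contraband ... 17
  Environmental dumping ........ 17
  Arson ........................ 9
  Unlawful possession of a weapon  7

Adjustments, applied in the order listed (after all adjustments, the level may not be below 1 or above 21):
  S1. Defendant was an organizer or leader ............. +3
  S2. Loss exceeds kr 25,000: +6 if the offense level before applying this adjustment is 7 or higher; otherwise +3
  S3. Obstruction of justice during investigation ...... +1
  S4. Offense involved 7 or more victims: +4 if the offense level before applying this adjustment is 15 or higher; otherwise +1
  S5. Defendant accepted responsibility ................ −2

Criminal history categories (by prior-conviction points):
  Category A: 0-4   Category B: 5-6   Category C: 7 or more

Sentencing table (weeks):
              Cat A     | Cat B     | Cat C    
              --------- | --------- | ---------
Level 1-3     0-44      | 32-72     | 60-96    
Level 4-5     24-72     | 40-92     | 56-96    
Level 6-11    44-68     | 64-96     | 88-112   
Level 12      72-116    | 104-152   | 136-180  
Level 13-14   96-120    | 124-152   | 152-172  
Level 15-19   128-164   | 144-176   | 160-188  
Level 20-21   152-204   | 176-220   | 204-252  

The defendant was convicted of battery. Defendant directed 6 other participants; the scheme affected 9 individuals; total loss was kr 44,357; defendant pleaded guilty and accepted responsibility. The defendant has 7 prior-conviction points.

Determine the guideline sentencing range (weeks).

204-252 weeks

Base offense level for battery: 14.
S1 applies: 14 + 3 = 17.
S2 applies (level before this adjustment is 17 ≥ 7, so +6): 17 + 6 = 23.
S4 applies (level before this adjustment is 23 ≥ 15, so +4): 23 + 4 = 27.
S5 applies: 27 − 2 = 25.
Level 25 exceeds the maximum of 21; capped at 21.
Final offense level: 21.
Criminal history: 7 prior points → Category C (7+).
Level 21 falls in the 20-21 band.
Grid: Level 20-21 × Category C = 204-252 weeks.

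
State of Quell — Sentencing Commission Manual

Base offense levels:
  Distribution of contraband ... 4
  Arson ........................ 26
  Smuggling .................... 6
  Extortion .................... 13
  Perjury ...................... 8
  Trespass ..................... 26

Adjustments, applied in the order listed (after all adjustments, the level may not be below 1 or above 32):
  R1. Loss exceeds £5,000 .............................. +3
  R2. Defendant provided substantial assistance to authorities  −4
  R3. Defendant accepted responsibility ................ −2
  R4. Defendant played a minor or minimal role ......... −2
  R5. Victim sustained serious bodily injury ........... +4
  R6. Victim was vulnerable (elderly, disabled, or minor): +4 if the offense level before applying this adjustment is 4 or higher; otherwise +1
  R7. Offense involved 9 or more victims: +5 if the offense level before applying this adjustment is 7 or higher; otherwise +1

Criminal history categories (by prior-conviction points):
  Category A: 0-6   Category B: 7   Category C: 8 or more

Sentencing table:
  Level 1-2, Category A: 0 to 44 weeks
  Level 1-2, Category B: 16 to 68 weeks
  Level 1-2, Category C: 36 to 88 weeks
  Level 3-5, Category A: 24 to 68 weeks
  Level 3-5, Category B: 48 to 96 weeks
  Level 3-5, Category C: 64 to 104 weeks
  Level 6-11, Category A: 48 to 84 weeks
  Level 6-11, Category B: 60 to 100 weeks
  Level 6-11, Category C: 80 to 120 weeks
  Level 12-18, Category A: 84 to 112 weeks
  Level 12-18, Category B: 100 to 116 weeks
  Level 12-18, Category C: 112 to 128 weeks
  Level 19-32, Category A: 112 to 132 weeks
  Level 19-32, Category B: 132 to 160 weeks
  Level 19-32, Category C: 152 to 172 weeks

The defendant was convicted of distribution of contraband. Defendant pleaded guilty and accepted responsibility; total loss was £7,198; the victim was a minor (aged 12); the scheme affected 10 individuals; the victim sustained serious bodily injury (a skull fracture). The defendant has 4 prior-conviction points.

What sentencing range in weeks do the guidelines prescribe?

84-112 weeks

Base offense level for distribution of contraband: 4.
R1 applies: 4 + 3 = 7.
R3 applies: 7 − 2 = 5.
R4 does not apply.
R5 applies: 5 + 4 = 9.
R6 applies (level before this adjustment is 9 ≥ 4, so +4): 9 + 4 = 13.
R7 applies (level before this adjustment is 13 ≥ 7, so +5): 13 + 5 = 18.
Final offense level: 18.
Criminal history: 4 prior points → Category A (0-6).
Level 18 falls in the 12-18 band.
Grid: Level 12-18 × Category A = 84-112 weeks.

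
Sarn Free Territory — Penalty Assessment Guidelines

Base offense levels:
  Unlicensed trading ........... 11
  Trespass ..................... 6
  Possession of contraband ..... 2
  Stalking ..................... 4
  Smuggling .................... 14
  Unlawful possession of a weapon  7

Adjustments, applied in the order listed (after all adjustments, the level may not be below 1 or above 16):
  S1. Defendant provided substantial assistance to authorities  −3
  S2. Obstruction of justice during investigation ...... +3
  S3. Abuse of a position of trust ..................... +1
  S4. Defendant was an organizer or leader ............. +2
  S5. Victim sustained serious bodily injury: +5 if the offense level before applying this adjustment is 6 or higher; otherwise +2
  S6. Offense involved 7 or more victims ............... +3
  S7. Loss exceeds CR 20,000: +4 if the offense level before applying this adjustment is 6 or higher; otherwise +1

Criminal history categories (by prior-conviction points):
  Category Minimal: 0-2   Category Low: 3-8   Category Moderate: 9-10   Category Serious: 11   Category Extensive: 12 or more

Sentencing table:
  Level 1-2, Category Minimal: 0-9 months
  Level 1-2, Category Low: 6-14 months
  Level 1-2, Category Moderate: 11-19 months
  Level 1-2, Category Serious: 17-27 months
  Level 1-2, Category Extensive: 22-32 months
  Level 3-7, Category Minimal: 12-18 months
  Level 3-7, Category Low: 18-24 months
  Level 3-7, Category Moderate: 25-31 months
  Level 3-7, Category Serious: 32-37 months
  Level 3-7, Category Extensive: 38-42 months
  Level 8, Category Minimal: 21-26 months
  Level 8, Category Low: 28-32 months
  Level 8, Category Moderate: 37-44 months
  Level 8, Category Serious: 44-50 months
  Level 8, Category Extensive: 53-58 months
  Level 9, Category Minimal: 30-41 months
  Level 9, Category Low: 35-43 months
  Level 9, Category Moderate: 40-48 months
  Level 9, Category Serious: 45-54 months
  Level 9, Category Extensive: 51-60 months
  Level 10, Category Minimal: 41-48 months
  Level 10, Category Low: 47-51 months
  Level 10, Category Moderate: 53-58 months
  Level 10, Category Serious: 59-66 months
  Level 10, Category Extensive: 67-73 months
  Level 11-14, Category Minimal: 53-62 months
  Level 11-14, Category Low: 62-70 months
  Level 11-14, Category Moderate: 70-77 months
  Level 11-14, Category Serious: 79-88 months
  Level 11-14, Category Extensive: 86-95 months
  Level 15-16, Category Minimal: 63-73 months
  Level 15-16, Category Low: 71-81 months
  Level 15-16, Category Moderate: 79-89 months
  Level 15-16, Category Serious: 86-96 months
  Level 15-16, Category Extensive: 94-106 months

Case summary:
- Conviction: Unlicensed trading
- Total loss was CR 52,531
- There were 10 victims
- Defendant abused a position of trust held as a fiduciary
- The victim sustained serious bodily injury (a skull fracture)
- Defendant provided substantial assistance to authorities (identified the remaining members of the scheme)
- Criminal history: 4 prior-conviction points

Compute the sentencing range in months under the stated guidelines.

Base offense level for unlicensed trading: 11.
S1 applies: 11 − 3 = 8.
S2 does not apply.
S3 applies: 8 + 1 = 9.
S4 does not apply.
S5 applies (level before this adjustment is 9 ≥ 6, so +5): 9 + 5 = 14.
S6 applies: 14 + 3 = 17.
S7 applies (level before this adjustment is 17 ≥ 6, so +4): 17 + 4 = 21.
Level 21 exceeds the maximum of 16; capped at 16.
Final offense level: 16.
Criminal history: 4 prior points → Category Low (3-8).
Level 16 falls in the 15-16 band.
Grid: Level 15-16 × Category Low = 71-81 months.

71-81 months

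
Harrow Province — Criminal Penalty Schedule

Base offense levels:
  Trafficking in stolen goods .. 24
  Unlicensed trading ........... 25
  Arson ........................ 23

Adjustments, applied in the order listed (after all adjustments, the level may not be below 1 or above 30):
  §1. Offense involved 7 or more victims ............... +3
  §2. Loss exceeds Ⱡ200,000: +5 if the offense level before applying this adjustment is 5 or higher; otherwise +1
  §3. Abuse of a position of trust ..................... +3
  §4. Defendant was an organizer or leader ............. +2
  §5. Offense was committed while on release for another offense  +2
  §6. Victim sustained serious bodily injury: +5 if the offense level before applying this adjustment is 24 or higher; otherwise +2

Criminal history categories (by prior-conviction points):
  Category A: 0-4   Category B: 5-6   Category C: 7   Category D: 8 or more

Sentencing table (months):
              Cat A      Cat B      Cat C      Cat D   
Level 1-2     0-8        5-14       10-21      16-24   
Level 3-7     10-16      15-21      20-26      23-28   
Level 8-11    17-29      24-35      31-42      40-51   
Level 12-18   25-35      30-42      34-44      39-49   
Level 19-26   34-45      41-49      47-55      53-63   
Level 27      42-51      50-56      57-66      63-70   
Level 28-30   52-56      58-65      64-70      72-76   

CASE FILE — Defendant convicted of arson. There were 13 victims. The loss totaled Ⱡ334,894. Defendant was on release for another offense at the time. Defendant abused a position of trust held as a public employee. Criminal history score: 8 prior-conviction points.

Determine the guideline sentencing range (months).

72-76 months

Base offense level for arson: 23.
§1 applies: 23 + 3 = 26.
§2 applies (level before this adjustment is 26 ≥ 5, so +5): 26 + 5 = 31.
§3 applies: 31 + 3 = 34.
§5 applies: 34 + 2 = 36.
§6 does not apply.
Level 36 exceeds the maximum of 30; capped at 30.
Final offense level: 30.
Criminal history: 8 prior points → Category D (8+).
Level 30 falls in the 28-30 band.
Grid: Level 28-30 × Category D = 72-76 months.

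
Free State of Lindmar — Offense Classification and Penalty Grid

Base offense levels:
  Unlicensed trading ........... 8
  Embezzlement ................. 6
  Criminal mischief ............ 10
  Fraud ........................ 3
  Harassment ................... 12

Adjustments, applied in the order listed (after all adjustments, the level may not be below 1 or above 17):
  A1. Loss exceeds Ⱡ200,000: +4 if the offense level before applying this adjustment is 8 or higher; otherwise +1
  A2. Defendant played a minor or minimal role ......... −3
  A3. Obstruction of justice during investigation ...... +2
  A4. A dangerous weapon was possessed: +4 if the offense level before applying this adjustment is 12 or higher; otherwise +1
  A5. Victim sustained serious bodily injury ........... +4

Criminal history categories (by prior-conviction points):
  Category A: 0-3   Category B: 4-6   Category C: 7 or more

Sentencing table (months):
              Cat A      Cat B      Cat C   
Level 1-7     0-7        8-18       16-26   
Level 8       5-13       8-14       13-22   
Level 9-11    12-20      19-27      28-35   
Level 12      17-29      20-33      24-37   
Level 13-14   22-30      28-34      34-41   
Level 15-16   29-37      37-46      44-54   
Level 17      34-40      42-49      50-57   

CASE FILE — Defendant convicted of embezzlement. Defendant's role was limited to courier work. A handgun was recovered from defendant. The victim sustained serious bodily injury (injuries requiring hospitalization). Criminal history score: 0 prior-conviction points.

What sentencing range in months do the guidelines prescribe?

Base offense level for embezzlement: 6.
A2 applies: 6 − 3 = 3.
A3 does not apply.
A4 applies (level before this adjustment is 3 < 12, so +1): 3 + 1 = 4.
A5 applies: 4 + 4 = 8.
Final offense level: 8.
Criminal history: 0 prior points → Category A (0-3).
Level 8 falls in the 8 band.
Grid: Level 8 × Category A = 5-13 months.

5-13 months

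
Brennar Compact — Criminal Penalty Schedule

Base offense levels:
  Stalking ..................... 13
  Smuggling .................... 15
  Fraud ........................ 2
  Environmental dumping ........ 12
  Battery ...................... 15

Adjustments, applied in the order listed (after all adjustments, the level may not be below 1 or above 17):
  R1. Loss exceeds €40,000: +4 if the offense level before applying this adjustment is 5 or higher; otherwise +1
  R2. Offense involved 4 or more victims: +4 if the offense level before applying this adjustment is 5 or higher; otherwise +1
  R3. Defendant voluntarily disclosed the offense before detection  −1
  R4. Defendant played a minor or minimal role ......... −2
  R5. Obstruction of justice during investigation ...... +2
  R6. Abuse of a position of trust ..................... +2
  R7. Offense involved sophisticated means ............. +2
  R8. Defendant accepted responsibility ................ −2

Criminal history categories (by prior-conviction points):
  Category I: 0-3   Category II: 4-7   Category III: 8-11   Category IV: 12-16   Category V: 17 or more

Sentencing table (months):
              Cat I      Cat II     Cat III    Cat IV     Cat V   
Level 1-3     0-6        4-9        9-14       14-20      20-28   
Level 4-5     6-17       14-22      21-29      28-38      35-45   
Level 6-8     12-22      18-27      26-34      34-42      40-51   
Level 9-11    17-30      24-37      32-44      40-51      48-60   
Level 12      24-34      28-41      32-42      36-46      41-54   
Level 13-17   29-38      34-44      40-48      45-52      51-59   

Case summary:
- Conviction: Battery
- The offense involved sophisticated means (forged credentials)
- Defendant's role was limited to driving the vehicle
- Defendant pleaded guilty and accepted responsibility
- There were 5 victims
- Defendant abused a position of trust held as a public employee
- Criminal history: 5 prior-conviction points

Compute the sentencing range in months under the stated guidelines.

Base offense level for battery: 15.
R1 does not apply.
R2 applies (level before this adjustment is 15 ≥ 5, so +4): 15 + 4 = 19.
R4 applies: 19 − 2 = 17.
R5 does not apply.
R6 applies: 17 + 2 = 19.
R7 applies: 19 + 2 = 21.
R8 applies: 21 − 2 = 19.
Level 19 exceeds the maximum of 17; capped at 17.
Final offense level: 17.
Criminal history: 5 prior points → Category II (4-7).
Level 17 falls in the 13-17 band.
Grid: Level 13-17 × Category II = 34-44 months.

34-44 months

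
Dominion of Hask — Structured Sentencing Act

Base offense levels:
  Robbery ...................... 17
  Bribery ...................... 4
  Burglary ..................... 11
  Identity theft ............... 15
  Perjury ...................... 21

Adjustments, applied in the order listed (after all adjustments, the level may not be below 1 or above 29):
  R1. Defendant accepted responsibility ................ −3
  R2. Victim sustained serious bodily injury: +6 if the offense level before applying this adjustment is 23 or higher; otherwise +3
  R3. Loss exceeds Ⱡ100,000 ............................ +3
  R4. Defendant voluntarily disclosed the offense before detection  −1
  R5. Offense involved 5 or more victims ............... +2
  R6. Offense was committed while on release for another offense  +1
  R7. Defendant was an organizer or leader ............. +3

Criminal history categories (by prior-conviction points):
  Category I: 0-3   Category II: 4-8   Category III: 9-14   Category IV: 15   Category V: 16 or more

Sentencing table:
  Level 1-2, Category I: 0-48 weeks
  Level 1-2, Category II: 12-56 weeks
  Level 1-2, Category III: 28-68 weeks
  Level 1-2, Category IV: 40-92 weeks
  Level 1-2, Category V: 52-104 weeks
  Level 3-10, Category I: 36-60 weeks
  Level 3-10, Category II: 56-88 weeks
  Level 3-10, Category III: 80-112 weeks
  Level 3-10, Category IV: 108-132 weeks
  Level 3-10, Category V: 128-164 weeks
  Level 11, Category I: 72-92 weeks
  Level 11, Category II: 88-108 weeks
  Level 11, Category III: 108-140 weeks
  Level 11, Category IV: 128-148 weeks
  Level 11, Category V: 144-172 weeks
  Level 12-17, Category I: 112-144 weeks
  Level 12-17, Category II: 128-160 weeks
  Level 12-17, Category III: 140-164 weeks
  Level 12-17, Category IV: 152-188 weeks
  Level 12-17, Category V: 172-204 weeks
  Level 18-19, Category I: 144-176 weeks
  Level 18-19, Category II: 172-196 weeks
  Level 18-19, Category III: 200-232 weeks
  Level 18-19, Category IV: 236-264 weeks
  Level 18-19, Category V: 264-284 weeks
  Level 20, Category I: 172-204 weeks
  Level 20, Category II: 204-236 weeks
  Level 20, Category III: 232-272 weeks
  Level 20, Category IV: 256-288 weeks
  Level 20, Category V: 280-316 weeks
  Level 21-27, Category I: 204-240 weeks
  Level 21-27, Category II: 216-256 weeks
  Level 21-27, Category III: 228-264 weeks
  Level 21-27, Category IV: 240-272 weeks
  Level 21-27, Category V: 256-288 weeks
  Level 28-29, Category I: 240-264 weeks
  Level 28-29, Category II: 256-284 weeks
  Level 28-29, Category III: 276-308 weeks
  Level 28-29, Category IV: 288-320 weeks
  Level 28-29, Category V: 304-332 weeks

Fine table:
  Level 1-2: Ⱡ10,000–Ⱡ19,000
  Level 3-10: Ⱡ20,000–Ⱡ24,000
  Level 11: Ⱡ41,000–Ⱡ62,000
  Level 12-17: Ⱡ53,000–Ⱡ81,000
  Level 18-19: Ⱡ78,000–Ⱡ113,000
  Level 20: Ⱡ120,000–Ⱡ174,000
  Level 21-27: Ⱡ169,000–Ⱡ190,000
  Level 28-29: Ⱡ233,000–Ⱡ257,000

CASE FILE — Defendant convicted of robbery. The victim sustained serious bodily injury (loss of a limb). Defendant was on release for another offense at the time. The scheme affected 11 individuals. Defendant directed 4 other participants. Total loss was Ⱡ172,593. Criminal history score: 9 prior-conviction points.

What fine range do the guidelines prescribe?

Ⱡ233,000–Ⱡ257,000

Base offense level for robbery: 17.
R1 does not apply.
R2 applies (level before this adjustment is 17 < 23, so +3): 17 + 3 = 20.
R3 applies: 20 + 3 = 23.
R5 applies: 23 + 2 = 25.
R6 applies: 25 + 1 = 26.
R7 applies: 26 + 3 = 29.
Final offense level: 29.
Level 29 falls in the 28-29 band.
Fine table: Level 28-29 → Ⱡ233,000–Ⱡ257,000.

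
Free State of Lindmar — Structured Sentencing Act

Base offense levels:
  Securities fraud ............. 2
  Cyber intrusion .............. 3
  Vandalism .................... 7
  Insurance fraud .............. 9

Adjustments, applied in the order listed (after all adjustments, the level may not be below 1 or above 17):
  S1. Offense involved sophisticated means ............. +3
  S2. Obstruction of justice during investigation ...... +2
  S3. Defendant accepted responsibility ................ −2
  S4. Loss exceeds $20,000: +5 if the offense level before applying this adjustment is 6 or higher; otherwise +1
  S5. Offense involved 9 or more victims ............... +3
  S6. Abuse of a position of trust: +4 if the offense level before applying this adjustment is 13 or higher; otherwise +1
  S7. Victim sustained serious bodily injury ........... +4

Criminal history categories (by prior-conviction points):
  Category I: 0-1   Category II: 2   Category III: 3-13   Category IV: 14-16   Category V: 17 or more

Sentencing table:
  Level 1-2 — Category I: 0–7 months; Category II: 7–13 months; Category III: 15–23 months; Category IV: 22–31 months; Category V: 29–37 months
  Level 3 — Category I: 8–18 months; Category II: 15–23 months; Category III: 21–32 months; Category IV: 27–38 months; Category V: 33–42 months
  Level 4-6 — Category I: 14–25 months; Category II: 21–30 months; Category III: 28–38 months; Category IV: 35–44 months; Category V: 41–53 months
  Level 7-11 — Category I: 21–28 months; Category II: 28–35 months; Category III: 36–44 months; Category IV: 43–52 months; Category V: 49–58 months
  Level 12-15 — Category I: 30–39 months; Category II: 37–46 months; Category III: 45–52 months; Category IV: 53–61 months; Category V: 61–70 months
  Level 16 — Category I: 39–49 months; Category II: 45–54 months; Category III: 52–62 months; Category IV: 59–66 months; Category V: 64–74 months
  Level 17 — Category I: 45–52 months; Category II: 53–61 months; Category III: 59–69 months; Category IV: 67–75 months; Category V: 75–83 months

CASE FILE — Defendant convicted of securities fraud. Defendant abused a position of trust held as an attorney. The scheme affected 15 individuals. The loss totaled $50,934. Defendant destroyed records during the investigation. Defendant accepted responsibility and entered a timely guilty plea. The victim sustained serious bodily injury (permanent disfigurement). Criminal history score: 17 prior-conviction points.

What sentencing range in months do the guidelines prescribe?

Base offense level for securities fraud: 2.
S2 applies: 2 + 2 = 4.
S3 applies: 4 − 2 = 2.
S4 applies (level before this adjustment is 2 < 6, so +1): 2 + 1 = 3.
S5 applies: 3 + 3 = 6.
S6 applies (level before this adjustment is 6 < 13, so +1): 6 + 1 = 7.
S7 applies: 7 + 4 = 11.
Final offense level: 11.
Criminal history: 17 prior points → Category V (17+).
Level 11 falls in the 7-11 band.
Grid: Level 7-11 × Category V = 49-58 months.

49-58 months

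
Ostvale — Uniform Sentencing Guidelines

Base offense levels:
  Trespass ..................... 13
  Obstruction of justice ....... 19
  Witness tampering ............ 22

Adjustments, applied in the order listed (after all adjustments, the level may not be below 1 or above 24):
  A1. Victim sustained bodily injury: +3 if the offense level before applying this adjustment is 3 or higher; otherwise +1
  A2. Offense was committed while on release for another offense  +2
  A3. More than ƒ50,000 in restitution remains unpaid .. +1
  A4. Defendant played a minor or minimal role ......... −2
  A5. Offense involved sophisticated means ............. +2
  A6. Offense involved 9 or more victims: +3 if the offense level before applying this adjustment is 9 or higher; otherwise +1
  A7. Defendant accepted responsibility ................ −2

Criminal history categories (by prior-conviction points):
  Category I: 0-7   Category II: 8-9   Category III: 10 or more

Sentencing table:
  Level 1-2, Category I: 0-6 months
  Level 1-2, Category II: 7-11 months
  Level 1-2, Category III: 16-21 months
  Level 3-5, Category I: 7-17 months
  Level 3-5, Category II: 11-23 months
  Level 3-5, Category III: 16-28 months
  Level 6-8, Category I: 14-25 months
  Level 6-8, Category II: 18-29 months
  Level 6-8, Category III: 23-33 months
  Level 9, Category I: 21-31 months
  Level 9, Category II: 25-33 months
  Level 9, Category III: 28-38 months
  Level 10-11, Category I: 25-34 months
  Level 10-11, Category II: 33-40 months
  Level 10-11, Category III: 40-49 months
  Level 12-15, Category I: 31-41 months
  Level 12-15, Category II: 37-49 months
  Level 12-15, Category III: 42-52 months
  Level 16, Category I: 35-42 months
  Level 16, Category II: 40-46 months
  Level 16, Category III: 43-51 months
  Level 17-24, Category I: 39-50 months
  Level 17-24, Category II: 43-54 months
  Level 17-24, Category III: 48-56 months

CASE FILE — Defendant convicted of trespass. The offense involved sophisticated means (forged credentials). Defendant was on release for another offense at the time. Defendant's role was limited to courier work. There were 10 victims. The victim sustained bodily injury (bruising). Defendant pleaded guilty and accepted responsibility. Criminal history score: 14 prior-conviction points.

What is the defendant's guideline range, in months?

48-56 months

Base offense level for trespass: 13.
A1 applies (level before this adjustment is 13 ≥ 3, so +3): 13 + 3 = 16.
A2 applies: 16 + 2 = 18.
A3 does not apply.
A4 applies: 18 − 2 = 16.
A5 applies: 16 + 2 = 18.
A6 applies (level before this adjustment is 18 ≥ 9, so +3): 18 + 3 = 21.
A7 applies: 21 − 2 = 19.
Final offense level: 19.
Criminal history: 14 prior points → Category III (10+).
Level 19 falls in the 17-24 band.
Grid: Level 17-24 × Category III = 48-56 months.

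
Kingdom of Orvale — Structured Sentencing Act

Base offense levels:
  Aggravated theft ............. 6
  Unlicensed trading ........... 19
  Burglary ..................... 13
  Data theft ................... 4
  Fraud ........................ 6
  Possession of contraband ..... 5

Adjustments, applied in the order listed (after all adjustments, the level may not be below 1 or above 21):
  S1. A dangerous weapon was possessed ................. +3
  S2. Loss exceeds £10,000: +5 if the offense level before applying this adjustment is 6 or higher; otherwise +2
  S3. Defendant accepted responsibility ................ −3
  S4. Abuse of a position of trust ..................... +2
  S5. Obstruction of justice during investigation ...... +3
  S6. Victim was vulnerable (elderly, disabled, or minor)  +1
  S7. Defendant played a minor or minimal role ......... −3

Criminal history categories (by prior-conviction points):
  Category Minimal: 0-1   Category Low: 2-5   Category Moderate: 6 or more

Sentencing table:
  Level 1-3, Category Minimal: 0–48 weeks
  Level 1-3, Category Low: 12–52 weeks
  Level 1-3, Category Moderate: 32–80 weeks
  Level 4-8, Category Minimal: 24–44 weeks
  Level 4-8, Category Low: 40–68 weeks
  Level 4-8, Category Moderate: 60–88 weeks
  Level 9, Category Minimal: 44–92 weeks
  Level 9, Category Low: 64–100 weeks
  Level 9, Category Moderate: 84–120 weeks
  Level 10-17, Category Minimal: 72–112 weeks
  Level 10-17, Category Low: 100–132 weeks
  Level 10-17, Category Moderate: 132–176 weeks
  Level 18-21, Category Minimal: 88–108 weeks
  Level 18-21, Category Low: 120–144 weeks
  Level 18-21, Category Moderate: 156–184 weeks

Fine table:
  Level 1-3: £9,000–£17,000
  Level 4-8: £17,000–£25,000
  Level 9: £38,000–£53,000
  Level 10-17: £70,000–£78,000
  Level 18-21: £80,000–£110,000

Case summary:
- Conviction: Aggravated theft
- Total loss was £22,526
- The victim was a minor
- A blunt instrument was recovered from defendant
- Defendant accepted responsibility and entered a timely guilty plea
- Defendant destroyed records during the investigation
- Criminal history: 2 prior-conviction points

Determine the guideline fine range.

Base offense level for aggravated theft: 6.
S1 applies: 6 + 3 = 9.
S2 applies (level before this adjustment is 9 ≥ 6, so +5): 9 + 5 = 14.
S3 applies: 14 − 3 = 11.
S4 does not apply.
S5 applies: 11 + 3 = 14.
S6 applies: 14 + 1 = 15.
Final offense level: 15.
Level 15 falls in the 10-17 band.
Fine table: Level 10-17 → £70,000–£78,000.

£70,000–£78,000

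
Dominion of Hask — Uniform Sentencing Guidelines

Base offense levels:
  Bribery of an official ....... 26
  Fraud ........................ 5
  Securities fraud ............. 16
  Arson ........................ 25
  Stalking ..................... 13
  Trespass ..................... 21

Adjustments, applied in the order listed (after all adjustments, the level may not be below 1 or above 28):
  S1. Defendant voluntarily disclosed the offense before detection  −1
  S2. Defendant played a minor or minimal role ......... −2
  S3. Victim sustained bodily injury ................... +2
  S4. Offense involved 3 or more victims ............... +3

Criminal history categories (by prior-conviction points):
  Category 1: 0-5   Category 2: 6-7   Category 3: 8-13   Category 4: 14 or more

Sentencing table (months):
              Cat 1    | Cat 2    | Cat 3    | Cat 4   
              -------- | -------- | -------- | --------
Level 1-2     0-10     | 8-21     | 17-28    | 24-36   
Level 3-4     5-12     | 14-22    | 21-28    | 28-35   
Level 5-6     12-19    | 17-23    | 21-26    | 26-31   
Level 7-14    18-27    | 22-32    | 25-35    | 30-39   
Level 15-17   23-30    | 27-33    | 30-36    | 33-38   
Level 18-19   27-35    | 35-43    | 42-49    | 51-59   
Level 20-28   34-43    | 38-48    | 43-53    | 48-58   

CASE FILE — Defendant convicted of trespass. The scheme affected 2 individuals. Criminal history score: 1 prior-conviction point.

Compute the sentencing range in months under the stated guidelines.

34-43 months

Base offense level for trespass: 21.
Final offense level: 21.
Criminal history: 1 prior point → Category 1 (0-5).
Level 21 falls in the 20-28 band.
Grid: Level 20-28 × Category 1 = 34-43 months.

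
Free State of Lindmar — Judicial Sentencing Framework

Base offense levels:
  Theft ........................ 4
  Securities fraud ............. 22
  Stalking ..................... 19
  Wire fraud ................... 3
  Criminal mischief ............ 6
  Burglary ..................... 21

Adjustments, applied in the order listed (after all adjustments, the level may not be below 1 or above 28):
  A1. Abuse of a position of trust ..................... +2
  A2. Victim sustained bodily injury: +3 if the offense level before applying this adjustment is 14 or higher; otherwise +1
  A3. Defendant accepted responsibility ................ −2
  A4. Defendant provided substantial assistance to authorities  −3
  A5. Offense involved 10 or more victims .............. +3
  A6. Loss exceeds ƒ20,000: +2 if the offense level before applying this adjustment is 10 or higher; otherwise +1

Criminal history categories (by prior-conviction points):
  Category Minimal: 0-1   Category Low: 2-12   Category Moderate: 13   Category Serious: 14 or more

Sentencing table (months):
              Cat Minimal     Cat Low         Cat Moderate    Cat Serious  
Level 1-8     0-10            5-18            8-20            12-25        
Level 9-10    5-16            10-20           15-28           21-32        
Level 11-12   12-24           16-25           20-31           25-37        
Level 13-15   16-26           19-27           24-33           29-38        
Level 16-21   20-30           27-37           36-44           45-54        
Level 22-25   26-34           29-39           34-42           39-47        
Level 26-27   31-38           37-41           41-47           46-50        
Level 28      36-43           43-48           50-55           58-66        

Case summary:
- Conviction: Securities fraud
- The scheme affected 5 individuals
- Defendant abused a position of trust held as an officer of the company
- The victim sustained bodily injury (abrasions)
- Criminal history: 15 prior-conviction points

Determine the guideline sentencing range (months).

46-50 months

Base offense level for securities fraud: 22.
A1 applies: 22 + 2 = 24.
A2 applies (level before this adjustment is 24 ≥ 14, so +3): 24 + 3 = 27.
A3 does not apply.
A5 does not apply.
A6 does not apply.
Final offense level: 27.
Criminal history: 15 prior points → Category Serious (14+).
Level 27 falls in the 26-27 band.
Grid: Level 26-27 × Category Serious = 46-50 months.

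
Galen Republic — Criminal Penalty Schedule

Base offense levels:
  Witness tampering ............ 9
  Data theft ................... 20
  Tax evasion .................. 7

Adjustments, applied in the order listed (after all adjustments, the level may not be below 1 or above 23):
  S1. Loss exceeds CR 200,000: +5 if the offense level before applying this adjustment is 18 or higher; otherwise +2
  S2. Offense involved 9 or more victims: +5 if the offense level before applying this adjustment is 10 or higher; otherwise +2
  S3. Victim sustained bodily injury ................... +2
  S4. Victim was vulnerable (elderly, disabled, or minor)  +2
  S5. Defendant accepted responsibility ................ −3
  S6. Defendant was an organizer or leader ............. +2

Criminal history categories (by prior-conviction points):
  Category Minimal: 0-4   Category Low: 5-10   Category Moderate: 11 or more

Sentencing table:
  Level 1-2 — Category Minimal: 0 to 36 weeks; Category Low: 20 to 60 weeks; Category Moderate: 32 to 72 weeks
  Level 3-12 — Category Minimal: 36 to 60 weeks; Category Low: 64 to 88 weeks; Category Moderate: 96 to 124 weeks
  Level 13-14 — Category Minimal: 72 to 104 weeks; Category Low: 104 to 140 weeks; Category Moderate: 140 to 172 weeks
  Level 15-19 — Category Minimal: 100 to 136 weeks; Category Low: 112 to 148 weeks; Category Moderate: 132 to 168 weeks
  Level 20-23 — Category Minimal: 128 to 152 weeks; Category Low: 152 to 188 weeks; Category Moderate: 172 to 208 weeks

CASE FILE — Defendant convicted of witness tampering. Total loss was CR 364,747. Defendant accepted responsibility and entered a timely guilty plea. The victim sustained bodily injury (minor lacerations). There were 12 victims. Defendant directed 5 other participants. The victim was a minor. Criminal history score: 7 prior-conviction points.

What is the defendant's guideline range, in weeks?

Base offense level for witness tampering: 9.
S1 applies (level before this adjustment is 9 < 18, so +2): 9 + 2 = 11.
S2 applies (level before this adjustment is 11 ≥ 10, so +5): 11 + 5 = 16.
S3 applies: 16 + 2 = 18.
S4 applies: 18 + 2 = 20.
S5 applies: 20 − 3 = 17.
S6 applies: 17 + 2 = 19.
Final offense level: 19.
Criminal history: 7 prior points → Category Low (5-10).
Level 19 falls in the 15-19 band.
Grid: Level 15-19 × Category Low = 112-148 weeks.

112-148 weeks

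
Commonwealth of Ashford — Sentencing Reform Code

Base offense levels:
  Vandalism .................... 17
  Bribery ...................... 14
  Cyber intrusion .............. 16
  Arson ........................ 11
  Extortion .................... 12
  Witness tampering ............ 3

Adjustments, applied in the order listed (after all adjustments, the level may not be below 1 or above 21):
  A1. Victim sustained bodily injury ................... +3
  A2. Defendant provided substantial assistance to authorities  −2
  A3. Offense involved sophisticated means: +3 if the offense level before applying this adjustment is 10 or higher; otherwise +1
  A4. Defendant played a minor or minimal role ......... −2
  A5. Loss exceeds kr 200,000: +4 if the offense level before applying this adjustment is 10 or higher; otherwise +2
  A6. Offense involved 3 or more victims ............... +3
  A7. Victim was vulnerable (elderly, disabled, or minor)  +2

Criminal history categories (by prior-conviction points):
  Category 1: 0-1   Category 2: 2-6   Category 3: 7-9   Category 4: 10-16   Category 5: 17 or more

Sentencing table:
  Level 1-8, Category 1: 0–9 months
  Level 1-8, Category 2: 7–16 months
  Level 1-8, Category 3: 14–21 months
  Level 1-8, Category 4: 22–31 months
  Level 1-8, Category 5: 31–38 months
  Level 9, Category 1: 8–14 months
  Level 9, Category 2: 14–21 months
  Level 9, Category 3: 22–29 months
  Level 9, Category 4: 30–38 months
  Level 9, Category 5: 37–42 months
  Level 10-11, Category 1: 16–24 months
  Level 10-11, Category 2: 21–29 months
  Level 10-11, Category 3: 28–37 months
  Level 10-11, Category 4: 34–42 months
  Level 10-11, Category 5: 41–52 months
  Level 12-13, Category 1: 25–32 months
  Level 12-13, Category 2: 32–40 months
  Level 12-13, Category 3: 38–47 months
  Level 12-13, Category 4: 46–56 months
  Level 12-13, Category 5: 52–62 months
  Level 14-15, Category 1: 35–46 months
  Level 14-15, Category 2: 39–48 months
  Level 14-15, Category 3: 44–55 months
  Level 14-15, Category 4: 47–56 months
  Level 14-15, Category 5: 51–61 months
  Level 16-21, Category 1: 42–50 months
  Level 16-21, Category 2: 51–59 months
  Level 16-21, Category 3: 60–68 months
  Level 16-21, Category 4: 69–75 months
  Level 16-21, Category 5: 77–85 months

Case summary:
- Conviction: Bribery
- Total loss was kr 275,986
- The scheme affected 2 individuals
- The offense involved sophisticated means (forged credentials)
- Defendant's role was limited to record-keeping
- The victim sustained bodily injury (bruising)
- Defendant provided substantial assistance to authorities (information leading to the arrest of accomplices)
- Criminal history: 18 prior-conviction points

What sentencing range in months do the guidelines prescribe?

Base offense level for bribery: 14.
A1 applies: 14 + 3 = 17.
A2 applies: 17 − 2 = 15.
A3 applies (level before this adjustment is 15 ≥ 10, so +3): 15 + 3 = 18.
A4 applies: 18 − 2 = 16.
A5 applies (level before this adjustment is 16 ≥ 10, so +4): 16 + 4 = 20.
A6 does not apply.
A7 does not apply.
Final offense level: 20.
Criminal history: 18 prior points → Category 5 (17+).
Level 20 falls in the 16-21 band.
Grid: Level 16-21 × Category 5 = 77-85 months.

77-85 months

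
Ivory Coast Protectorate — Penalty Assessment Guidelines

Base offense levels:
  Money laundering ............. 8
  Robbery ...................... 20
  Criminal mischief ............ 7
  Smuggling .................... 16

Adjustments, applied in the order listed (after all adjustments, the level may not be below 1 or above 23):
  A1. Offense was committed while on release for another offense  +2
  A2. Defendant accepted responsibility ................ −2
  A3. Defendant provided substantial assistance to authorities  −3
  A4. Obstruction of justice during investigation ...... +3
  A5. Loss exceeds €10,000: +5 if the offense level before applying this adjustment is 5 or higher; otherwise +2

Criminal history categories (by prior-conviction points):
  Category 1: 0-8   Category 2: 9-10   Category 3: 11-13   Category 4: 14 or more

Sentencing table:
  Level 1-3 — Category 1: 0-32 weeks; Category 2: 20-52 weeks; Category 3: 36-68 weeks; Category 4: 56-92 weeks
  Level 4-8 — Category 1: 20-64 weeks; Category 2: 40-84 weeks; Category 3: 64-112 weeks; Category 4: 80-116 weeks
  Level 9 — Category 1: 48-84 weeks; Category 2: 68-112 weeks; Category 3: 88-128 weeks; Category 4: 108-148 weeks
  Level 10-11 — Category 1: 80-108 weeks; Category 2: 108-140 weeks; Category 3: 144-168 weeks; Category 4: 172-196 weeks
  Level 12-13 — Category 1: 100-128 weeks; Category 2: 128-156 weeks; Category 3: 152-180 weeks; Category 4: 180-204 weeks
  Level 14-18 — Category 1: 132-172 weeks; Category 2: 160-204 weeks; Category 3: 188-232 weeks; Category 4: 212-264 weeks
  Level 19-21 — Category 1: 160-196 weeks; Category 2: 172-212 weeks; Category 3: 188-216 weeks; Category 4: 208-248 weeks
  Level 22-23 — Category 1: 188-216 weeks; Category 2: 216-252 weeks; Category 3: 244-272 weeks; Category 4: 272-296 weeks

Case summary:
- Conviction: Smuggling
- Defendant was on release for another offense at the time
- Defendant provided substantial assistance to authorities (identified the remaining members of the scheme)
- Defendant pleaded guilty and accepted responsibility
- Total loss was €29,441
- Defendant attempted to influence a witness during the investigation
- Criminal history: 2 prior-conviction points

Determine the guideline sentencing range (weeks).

Base offense level for smuggling: 16.
A1 applies: 16 + 2 = 18.
A2 applies: 18 − 2 = 16.
A3 applies: 16 − 3 = 13.
A4 applies: 13 + 3 = 16.
A5 applies (level before this adjustment is 16 ≥ 5, so +5): 16 + 5 = 21.
Final offense level: 21.
Criminal history: 2 prior points → Category 1 (0-8).
Level 21 falls in the 19-21 band.
Grid: Level 19-21 × Category 1 = 160-196 weeks.

160-196 weeks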